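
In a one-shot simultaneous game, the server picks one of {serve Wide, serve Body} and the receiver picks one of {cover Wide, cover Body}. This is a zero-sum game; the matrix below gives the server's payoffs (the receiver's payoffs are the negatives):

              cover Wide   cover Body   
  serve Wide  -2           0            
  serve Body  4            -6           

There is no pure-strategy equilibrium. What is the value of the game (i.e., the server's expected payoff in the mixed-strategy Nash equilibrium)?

The server's indifference between serve Wide and serve Body determines the receiver's mixing probability q:
  the server's payoff to serve Wide: q·(-2) + (1−q)·0 = -2q
  the server's payoff to serve Body: q·4 + (1−q)·(-6) = 10q - 6
  -2q = 10q - 6  ⇒  -12q = -6  ⇒  q = 1/2.
The value is the server's expected payoff against this mix (using serve Wide): (1/2)·(-2) + (1/2)·0 = -1.

v = -1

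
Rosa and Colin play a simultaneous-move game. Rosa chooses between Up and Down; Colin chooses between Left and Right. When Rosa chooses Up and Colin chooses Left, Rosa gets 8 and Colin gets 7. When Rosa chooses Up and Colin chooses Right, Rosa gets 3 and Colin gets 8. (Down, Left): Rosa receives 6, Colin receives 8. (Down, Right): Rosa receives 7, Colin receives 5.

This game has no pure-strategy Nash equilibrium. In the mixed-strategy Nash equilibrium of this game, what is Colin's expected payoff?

29/4

Set Colin's expected payoff from Left equal to that from Right:
  Colin's expected payoff from Left: p·7 + (1−p)·8 = -p + 8
  Colin's expected payoff from Right: p·8 + (1−p)·5 = 3p + 5
  -p + 8 = 3p + 5  ⇒  -4p = -3  ⇒  p = 3/4.
At equilibrium Colin is indifferent across columns, so Colin's payoff equals the payoff from Left: (3/4)·7 + (1/4)·8 = 29/4.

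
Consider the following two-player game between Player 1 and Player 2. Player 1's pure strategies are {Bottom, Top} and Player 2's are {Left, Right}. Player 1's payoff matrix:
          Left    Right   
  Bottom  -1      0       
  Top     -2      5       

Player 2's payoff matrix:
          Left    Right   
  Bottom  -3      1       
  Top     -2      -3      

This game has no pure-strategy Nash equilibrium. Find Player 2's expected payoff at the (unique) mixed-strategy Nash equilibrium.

For Player 2 to be willing to mix, Player 2 must be indifferent between Left and Right, which pins down Player 1's mix.
  Player 2's payoff from Left: p·(-3) + (1−p)·(-2) = -p - 2
  Player 2's payoff from Right: p·1 + (1−p)·(-3) = 4p - 3
  -p - 2 = 4p - 3  ⇒  -5p = -1  ⇒  p = 1/5.
At equilibrium Player 2 is indifferent across columns, so Player 2's payoff equals the payoff from Left: (1/5)·(-3) + (4/5)·(-2) = -11/5.

-11/5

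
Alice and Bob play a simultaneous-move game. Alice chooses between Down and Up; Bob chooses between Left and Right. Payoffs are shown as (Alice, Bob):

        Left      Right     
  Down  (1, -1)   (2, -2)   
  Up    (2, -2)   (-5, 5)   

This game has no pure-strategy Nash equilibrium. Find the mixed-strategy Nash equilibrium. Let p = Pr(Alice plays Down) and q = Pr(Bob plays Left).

p = 7/8, q = 7/8

Set Bob's expected payoff from Left equal to that from Right:
  Bob's payoff from Left: p·(-1) + (1−p)·(-2) = p - 2
  Bob's payoff from Right: p·(-2) + (1−p)·5 = -7p + 5
  p - 2 = -7p + 5  ⇒  8p = 7  ⇒  p = 7/8.
Set Alice's expected payoff from Down equal to that from Up:
  Alice's expected payoff from Down: q·1 + (1−q)·2 = -q + 2
  Alice's expected payoff from Up: q·2 + (1−q)·(-5) = 7q - 5
  -q + 2 = 7q - 5  ⇒  -8q = -7  ⇒  q = 7/8.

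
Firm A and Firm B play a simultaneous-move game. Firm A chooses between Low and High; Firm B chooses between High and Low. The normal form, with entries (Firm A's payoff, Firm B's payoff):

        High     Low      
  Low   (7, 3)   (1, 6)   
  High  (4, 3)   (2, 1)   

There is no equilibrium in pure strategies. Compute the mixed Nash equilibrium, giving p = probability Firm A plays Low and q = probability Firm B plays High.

p = 2/5, q = 1/4

For Firm B to be willing to mix, Firm B must be indifferent between High and Low, which pins down Firm A's mix.
  Firm B's expected payoff from High: p·3 + (1−p)·3 = 3
  Firm B's expected payoff from Low: p·6 + (1−p)·1 = 5p + 1
  3 = 5p + 1  ⇒  -5p = -2  ⇒  p = 2/5.
Firm B's mix must leave Firm A indifferent between Low and High.
  Firm A's payoff to Low: q·7 + (1−q)·1 = 6q + 1
  Firm A's payoff to High: q·4 + (1−q)·2 = 2q + 2
  6q + 1 = 2q + 2  ⇒  4q = 1  ⇒  q = 1/4.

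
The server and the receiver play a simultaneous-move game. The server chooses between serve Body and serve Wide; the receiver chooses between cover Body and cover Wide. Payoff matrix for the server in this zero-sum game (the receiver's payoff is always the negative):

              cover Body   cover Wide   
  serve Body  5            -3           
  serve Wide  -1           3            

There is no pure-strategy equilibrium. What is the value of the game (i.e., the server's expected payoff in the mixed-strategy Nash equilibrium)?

Set the server's expected payoff from serve Body equal to that from serve Wide:
  the server's expected payoff from serve Body: q·5 + (1−q)·(-3) = 8q - 3
  the server's expected payoff from serve Wide: q·(-1) + (1−q)·3 = -4q + 3
  8q - 3 = -4q + 3  ⇒  12q = 6  ⇒  q = 1/2.
The value is the server's expected payoff against this mix (using serve Body): (1/2)·5 + (1/2)·(-3) = 1.

v = 1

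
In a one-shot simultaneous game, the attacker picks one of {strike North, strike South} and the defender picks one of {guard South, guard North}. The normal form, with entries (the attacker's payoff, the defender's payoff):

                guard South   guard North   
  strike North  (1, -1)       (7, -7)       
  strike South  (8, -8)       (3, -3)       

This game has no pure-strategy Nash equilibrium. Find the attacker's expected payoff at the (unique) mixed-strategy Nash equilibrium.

53/11

Set the attacker's expected payoff from strike North equal to that from strike South:
  the attacker's payoff from strike North: q·1 + (1−q)·7 = -6q + 7
  the attacker's payoff from strike South: q·8 + (1−q)·3 = 5q + 3
  -6q + 7 = 5q + 3  ⇒  -11q = -4  ⇒  q = 4/11.
At equilibrium the attacker is indifferent across rows, so the attacker's payoff equals the payoff from strike North: (4/11)·1 + (7/11)·7 = 53/11.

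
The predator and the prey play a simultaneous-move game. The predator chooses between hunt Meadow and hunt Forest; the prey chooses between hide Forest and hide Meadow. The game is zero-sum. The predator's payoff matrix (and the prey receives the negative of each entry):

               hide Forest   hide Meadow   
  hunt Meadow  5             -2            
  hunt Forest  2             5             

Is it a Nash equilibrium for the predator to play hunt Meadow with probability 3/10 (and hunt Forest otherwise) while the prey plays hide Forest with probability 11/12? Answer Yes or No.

Given the prey's mix q = 11/12, the predator's payoff from hunt Meadow is 53/12 but from hunt Forest is 9/4. The predator strictly prefers hunt Meadow, so the predator would not mix.
So the proposed profile is not a Nash equilibrium.

No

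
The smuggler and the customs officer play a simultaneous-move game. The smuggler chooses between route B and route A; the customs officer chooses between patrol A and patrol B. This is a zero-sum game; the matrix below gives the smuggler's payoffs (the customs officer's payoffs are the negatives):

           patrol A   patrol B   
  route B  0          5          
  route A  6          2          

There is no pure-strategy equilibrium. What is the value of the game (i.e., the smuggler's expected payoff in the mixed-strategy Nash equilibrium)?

v = 10/3

Set the smuggler's expected payoff from route B equal to that from route A:
  the smuggler's payoff to route B: q·0 + (1−q)·5 = -5q + 5
  the smuggler's payoff to route A: q·6 + (1−q)·2 = 4q + 2
  -5q + 5 = 4q + 2  ⇒  -9q = -3  ⇒  q = 1/3.
The value is the smuggler's expected payoff against this mix (using route B): (1/3)·0 + (2/3)·5 = 10/3.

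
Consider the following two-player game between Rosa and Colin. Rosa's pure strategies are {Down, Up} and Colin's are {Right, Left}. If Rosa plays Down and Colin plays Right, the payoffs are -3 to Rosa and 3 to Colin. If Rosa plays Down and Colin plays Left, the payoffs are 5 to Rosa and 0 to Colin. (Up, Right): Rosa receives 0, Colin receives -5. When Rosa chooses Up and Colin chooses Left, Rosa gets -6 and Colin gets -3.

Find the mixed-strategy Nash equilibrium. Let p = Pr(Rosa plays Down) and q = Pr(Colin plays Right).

Set Colin's expected payoff from Right equal to that from Left:
  Colin's payoff from Right: p·3 + (1−p)·(-5) = 8p - 5
  Colin's payoff from Left: p·0 + (1−p)·(-3) = 3p - 3
  8p - 5 = 3p - 3  ⇒  5p = 2  ⇒  p = 2/5.
In a mixed equilibrium Rosa is indifferent between Down and Up; this condition fixes q.
  Rosa's expected payoff from Down: q·(-3) + (1−q)·5 = -8q + 5
  Rosa's expected payoff from Up: q·0 + (1−q)·(-6) = 6q - 6
  -8q + 5 = 6q - 6  ⇒  -14q = -11  ⇒  q = 11/14.

p = 2/5, q = 11/14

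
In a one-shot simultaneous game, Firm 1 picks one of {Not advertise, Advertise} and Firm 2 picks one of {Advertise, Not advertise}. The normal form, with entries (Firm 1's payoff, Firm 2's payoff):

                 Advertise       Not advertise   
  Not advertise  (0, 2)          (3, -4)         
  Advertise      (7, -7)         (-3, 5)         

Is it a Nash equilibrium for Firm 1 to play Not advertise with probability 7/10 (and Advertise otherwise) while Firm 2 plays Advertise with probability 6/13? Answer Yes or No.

Given Firm 1's mix p = 7/10, Firm 2's payoff from Advertise is -7/10 but from Not advertise is -13/10. Firm 2 strictly prefers Advertise, so Firm 2 would not mix.
So the proposed profile is not a Nash equilibrium.

No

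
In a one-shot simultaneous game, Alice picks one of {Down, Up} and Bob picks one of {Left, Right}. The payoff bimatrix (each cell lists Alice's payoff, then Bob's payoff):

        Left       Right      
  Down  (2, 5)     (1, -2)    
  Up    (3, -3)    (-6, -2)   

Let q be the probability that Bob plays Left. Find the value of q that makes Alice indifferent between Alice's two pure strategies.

q = 7/8

Bob's mix must leave Alice indifferent between Down and Up.
  Alice's payoff from Down: q·2 + (1−q)·1 = q + 1
  Alice's payoff from Up: q·3 + (1−q)·(-6) = 9q - 6
  q + 1 = 9q - 6  ⇒  -8q = -7  ⇒  q = 7/8.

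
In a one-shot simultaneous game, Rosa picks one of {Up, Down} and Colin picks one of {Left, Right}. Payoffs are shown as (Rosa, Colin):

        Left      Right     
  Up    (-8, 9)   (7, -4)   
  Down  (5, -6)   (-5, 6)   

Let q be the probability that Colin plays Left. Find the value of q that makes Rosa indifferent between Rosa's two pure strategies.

Set Rosa's expected payoff from Up equal to that from Down:
  Rosa's payoff to Up: q·(-8) + (1−q)·7 = -15q + 7
  Rosa's payoff to Down: q·5 + (1−q)·(-5) = 10q - 5
  -15q + 7 = 10q - 5  ⇒  -25q = -12  ⇒  q = 12/25.

q = 12/25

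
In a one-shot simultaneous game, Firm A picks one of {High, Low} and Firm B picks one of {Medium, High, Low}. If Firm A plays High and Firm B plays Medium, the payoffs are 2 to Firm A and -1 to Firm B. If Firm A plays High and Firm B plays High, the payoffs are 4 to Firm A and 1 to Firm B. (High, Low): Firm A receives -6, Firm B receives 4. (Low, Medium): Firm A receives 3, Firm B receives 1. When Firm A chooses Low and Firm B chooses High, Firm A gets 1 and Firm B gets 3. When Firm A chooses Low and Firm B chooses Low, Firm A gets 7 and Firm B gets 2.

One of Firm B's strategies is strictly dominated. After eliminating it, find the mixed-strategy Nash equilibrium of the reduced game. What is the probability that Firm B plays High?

Firm B's strategy Medium is strictly dominated by High: 1 > -1 and 3 > 1. Eliminate Medium.
For Firm A to be willing to mix, Firm A must be indifferent between High and Low, which pins down Firm B's mix.
  Firm A's payoff from High: q·4 + (1−q)·(-6) = 10q - 6
  Firm A's payoff from Low: q·1 + (1−q)·7 = -6q + 7
  10q - 6 = -6q + 7  ⇒  16q = 13  ⇒  q = 13/16.

q = 13/16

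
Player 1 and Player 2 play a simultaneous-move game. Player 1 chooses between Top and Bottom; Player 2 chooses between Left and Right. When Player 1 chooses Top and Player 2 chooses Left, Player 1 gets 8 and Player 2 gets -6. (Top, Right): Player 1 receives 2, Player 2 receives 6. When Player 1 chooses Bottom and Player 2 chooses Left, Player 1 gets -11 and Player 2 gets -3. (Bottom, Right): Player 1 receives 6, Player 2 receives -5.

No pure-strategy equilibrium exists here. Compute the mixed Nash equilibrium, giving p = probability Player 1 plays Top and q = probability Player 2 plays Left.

p = 1/7, q = 4/23

For Player 2 to be willing to mix, Player 2 must be indifferent between Left and Right, which pins down Player 1's mix.
  Player 2's expected payoff from Left: p·(-6) + (1−p)·(-3) = -3p - 3
  Player 2's expected payoff from Right: p·6 + (1−p)·(-5) = 11p - 5
  -3p - 3 = 11p - 5  ⇒  -14p = -2  ⇒  p = 1/7.
Player 1's indifference between Top and Bottom determines Player 2's mixing probability q:
  Player 1's payoff to Top: q·8 + (1−q)·2 = 6q + 2
  Player 1's payoff to Bottom: q·(-11) + (1−q)·6 = -17q + 6
  6q + 2 = -17q + 6  ⇒  23q = 4  ⇒  q = 4/23.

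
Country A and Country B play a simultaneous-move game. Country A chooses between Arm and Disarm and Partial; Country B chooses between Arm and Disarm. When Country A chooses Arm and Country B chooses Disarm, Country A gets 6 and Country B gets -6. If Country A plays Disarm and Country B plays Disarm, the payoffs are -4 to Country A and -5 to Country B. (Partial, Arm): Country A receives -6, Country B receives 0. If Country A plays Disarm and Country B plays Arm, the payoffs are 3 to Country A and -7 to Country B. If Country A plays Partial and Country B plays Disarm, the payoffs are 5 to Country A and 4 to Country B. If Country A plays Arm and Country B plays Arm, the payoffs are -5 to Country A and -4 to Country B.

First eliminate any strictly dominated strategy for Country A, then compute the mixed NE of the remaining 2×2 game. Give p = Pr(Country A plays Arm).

p = 1/2

Country A's strategy Partial is strictly dominated by Arm: -5 > -6 and 6 > 5. Eliminate Partial.
Country A's mix must leave Country B indifferent between Arm and Disarm.
  Country B's payoff to Arm: p·(-4) + (1−p)·(-7) = 3p - 7
  Country B's payoff to Disarm: p·(-6) + (1−p)·(-5) = -p - 5
  3p - 7 = -p - 5  ⇒  4p = 2  ⇒  p = 1/2.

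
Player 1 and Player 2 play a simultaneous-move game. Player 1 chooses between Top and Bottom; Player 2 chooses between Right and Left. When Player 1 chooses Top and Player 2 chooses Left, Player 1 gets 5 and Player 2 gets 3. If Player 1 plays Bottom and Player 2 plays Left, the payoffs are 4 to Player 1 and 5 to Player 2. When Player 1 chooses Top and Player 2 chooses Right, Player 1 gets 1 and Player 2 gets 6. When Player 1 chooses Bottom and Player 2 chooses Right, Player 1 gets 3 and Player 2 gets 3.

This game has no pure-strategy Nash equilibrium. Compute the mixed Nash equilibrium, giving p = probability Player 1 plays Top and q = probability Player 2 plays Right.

In a mixed equilibrium Player 2 is indifferent between Right and Left; this condition fixes p.
  Player 2's payoff to Right: p·6 + (1−p)·3 = 3p + 3
  Player 2's payoff to Left: p·3 + (1−p)·5 = -2p + 5
  3p + 3 = -2p + 5  ⇒  5p = 2  ⇒  p = 2/5.
Player 2's mix must leave Player 1 indifferent between Top and Bottom.
  Player 1's expected payoff from Top: q·1 + (1−q)·5 = -4q + 5
  Player 1's expected payoff from Bottom: q·3 + (1−q)·4 = -q + 4
  -4q + 5 = -q + 4  ⇒  -3q = -1  ⇒  q = 1/3.

p = 2/5, q = 1/3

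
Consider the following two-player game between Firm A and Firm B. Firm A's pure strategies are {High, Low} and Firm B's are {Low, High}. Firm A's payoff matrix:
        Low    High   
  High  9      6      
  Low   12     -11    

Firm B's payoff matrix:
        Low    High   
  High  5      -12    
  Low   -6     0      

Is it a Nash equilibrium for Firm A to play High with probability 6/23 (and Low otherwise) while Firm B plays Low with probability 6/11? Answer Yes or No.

Given Firm B's mix q = 6/11, Firm A's payoff from High is 84/11 but from Low is 17/11. Firm A strictly prefers High, so Firm A would not mix.
So the proposed profile is not a Nash equilibrium.

No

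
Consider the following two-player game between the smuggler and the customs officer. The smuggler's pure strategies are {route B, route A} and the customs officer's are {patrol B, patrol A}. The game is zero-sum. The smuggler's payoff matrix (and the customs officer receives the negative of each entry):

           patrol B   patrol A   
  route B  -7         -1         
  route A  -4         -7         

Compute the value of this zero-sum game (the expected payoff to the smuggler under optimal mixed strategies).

v = -5

For the smuggler to be willing to mix, the smuggler must be indifferent between route B and route A, which pins down the customs officer's mix.
  the smuggler's expected payoff from route B: q·(-7) + (1−q)·(-1) = -6q - 1
  the smuggler's expected payoff from route A: q·(-4) + (1−q)·(-7) = 3q - 7
  -6q - 1 = 3q - 7  ⇒  -9q = -6  ⇒  q = 2/3.
The value is the smuggler's expected payoff against this mix (using route B): (2/3)·(-7) + (1/3)·(-1) = -5.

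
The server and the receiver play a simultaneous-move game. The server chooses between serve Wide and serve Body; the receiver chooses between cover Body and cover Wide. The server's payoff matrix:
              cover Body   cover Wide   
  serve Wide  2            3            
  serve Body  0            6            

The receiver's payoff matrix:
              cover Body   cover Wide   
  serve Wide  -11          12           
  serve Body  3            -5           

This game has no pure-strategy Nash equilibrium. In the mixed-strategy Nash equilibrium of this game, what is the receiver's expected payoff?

-19/31

The receiver's indifference between cover Body and cover Wide determines the server's mixing probability p:
  the receiver's payoff to cover Body: p·(-11) + (1−p)·3 = -14p + 3
  the receiver's payoff to cover Wide: p·12 + (1−p)·(-5) = 17p - 5
  -14p + 3 = 17p - 5  ⇒  -31p = -8  ⇒  p = 8/31.
At equilibrium the receiver is indifferent across columns, so the receiver's payoff equals the payoff from cover Body: (8/31)·(-11) + (23/31)·3 = -19/31.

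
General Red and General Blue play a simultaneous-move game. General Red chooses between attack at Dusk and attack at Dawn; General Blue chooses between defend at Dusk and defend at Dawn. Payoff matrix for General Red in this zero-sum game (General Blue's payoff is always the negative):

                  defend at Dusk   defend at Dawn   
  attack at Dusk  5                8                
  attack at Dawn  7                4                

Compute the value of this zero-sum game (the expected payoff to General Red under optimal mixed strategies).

Set General Red's expected payoff from attack at Dusk equal to that from attack at Dawn:
  General Red's payoff to attack at Dusk: q·5 + (1−q)·8 = -3q + 8
  General Red's payoff to attack at Dawn: q·7 + (1−q)·4 = 3q + 4
  -3q + 8 = 3q + 4  ⇒  -6q = -4  ⇒  q = 2/3.
The value is General Red's expected payoff against this mix (using attack at Dusk): (2/3)·5 + (1/3)·8 = 6.

v = 6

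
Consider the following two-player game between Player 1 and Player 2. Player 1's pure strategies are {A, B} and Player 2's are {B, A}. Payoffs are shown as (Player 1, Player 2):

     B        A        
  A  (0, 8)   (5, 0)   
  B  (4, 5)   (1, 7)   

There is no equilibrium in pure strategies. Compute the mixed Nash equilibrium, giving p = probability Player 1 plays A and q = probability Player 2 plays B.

For Player 2 to be willing to mix, Player 2 must be indifferent between B and A, which pins down Player 1's mix.
  Player 2's expected payoff from B: p·8 + (1−p)·5 = 3p + 5
  Player 2's expected payoff from A: p·0 + (1−p)·7 = -7p + 7
  3p + 5 = -7p + 7  ⇒  10p = 2  ⇒  p = 1/5.
For Player 1 to be willing to mix, Player 1 must be indifferent between A and B, which pins down Player 2's mix.
  Player 1's payoff to A: q·0 + (1−q)·5 = -5q + 5
  Player 1's payoff to B: q·4 + (1−q)·1 = 3q + 1
  -5q + 5 = 3q + 1  ⇒  -8q = -4  ⇒  q = 1/2.

p = 1/5, q = 1/2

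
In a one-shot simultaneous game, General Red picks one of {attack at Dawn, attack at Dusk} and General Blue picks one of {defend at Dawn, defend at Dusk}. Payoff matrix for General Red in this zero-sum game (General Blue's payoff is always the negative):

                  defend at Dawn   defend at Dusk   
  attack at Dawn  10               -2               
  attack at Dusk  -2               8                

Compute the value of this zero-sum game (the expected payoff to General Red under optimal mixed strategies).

General Blue's mix must leave General Red indifferent between attack at Dawn and attack at Dusk.
  General Red's payoff to attack at Dawn: q·10 + (1−q)·(-2) = 12q - 2
  General Red's payoff to attack at Dusk: q·(-2) + (1−q)·8 = -10q + 8
  12q - 2 = -10q + 8  ⇒  22q = 10  ⇒  q = 5/11.
The value is General Red's expected payoff against this mix (using attack at Dawn): (5/11)·10 + (6/11)·(-2) = 38/11.

v = 38/11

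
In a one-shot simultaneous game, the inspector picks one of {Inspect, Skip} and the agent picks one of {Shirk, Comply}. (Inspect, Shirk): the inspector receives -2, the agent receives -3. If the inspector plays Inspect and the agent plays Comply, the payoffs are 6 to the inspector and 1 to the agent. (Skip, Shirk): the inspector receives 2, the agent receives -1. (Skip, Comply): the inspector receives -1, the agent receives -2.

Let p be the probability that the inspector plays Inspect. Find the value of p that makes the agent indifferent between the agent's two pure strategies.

For the agent to be willing to mix, the agent must be indifferent between Shirk and Comply, which pins down the inspector's mix.
  the agent's expected payoff from Shirk: p·(-3) + (1−p)·(-1) = -2p - 1
  the agent's expected payoff from Comply: p·1 + (1−p)·(-2) = 3p - 2
  -2p - 1 = 3p - 2  ⇒  -5p = -1  ⇒  p = 1/5.

p = 1/5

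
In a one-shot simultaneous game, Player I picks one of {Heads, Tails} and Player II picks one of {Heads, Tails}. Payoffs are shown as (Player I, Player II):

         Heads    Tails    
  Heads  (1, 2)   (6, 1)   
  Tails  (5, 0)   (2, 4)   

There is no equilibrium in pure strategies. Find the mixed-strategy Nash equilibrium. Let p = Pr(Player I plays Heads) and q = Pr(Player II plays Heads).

In a mixed equilibrium Player II is indifferent between Heads and Tails; this condition fixes p.
  Player II's payoff to Heads: p·2 + (1−p)·0 = 2p
  Player II's payoff to Tails: p·1 + (1−p)·4 = -3p + 4
  2p = -3p + 4  ⇒  5p = 4  ⇒  p = 4/5.
Player II's mix must leave Player I indifferent between Heads and Tails.
  Player I's expected payoff from Heads: q·1 + (1−q)·6 = -5q + 6
  Player I's expected payoff from Tails: q·5 + (1−q)·2 = 3q + 2
  -5q + 6 = 3q + 2  ⇒  -8q = -4  ⇒  q = 1/2.

p = 4/5, q = 1/2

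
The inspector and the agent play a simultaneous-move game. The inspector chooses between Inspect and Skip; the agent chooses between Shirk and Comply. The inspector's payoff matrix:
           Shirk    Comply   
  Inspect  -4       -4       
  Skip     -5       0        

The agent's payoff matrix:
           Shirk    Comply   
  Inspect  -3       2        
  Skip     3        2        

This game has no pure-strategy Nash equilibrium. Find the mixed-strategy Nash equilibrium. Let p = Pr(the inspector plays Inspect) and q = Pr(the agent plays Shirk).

p = 1/6, q = 4/5

The inspector's mix must leave the agent indifferent between Shirk and Comply.
  the agent's payoff to Shirk: p·(-3) + (1−p)·3 = -6p + 3
  the agent's payoff to Comply: p·2 + (1−p)·2 = 2
  -6p + 3 = 2  ⇒  -6p = -1  ⇒  p = 1/6.
For the inspector to be willing to mix, the inspector must be indifferent between Inspect and Skip, which pins down the agent's mix.
  the inspector's payoff from Inspect: q·(-4) + (1−q)·(-4) = -4
  the inspector's payoff from Skip: q·(-5) + (1−q)·0 = -5q
  -4 = -5q  ⇒  5q = 4  ⇒  q = 4/5.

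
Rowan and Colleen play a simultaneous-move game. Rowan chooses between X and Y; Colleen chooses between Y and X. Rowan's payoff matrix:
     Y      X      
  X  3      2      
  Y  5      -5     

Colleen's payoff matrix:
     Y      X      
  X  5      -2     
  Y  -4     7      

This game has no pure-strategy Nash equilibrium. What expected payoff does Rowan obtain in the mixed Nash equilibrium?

Rowan's indifference between X and Y determines Colleen's mixing probability q:
  Rowan's expected payoff from X: q·3 + (1−q)·2 = q + 2
  Rowan's expected payoff from Y: q·5 + (1−q)·(-5) = 10q - 5
  q + 2 = 10q - 5  ⇒  -9q = -7  ⇒  q = 7/9.
At equilibrium Rowan is indifferent across rows, so Rowan's payoff equals the payoff from X: (7/9)·3 + (2/9)·2 = 25/9.

25/9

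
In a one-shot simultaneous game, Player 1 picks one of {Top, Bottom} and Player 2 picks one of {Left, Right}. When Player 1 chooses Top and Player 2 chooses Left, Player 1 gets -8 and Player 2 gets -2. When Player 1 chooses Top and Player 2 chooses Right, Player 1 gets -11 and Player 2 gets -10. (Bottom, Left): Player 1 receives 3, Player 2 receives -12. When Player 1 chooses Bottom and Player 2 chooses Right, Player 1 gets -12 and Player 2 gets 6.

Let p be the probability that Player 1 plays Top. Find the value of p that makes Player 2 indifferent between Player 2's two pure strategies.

p = 9/13

For Player 2 to be willing to mix, Player 2 must be indifferent between Left and Right, which pins down Player 1's mix.
  Player 2's payoff from Left: p·(-2) + (1−p)·(-12) = 10p - 12
  Player 2's payoff from Right: p·(-10) + (1−p)·6 = -16p + 6
  10p - 12 = -16p + 6  ⇒  26p = 18  ⇒  p = 9/13.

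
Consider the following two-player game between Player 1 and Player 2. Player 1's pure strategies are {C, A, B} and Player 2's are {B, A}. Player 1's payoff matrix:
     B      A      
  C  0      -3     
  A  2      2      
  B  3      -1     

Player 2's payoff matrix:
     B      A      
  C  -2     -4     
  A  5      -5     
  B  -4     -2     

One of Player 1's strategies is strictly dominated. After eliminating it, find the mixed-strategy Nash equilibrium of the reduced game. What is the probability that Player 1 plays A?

p = 1/6

Player 1's strategy C is strictly dominated by B: 3 > 0 and -1 > -3. Eliminate C.
For Player 2 to be willing to mix, Player 2 must be indifferent between B and A, which pins down Player 1's mix.
  Player 2's payoff to B: p·5 + (1−p)·(-4) = 9p - 4
  Player 2's payoff to A: p·(-5) + (1−p)·(-2) = -3p - 2
  9p - 4 = -3p - 2  ⇒  12p = 2  ⇒  p = 1/6.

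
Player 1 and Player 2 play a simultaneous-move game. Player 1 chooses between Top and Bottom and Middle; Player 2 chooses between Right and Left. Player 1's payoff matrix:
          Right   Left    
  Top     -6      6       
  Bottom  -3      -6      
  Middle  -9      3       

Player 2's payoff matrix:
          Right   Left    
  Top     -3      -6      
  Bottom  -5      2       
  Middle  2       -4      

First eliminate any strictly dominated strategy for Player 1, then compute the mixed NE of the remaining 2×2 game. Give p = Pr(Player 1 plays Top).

Player 1's strategy Middle is strictly dominated by Top: -6 > -9 and 6 > 3. Eliminate Middle.
Set Player 2's expected payoff from Right equal to that from Left:
  Player 2's payoff from Right: p·(-3) + (1−p)·(-5) = 2p - 5
  Player 2's payoff from Left: p·(-6) + (1−p)·2 = -8p + 2
  2p - 5 = -8p + 2  ⇒  10p = 7  ⇒  p = 7/10.

p = 7/10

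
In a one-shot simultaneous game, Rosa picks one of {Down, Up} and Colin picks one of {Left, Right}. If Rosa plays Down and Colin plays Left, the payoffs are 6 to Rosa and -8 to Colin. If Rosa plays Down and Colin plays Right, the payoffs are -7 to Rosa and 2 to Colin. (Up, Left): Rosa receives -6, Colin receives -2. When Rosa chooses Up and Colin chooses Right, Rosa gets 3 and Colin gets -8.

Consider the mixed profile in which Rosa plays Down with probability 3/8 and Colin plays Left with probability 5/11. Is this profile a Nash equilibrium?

Check Colin's indifference given Rosa's mix p = 3/8:
  payoff from Left = -17/4; payoff from Right = -17/4 — equal.
Check Rosa's indifference given Colin's mix q = 5/11:
  payoff from Down = -12/11; payoff from Up = -12/11 — equal.
Both players are indifferent, so neither can profitably deviate.

Yes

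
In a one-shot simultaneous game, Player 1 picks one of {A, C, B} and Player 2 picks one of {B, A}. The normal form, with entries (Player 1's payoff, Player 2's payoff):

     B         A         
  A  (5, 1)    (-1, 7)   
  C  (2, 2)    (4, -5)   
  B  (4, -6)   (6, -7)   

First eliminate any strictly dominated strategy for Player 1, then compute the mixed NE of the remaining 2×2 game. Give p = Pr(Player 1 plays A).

p = 1/7

Player 1's strategy C is strictly dominated by B: 4 > 2 and 6 > 4. Eliminate C.
Player 1's mix must leave Player 2 indifferent between B and A.
  Player 2's expected payoff from B: p·1 + (1−p)·(-6) = 7p - 6
  Player 2's expected payoff from A: p·7 + (1−p)·(-7) = 14p - 7
  7p - 6 = 14p - 7  ⇒  -7p = -1  ⇒  p = 1/7.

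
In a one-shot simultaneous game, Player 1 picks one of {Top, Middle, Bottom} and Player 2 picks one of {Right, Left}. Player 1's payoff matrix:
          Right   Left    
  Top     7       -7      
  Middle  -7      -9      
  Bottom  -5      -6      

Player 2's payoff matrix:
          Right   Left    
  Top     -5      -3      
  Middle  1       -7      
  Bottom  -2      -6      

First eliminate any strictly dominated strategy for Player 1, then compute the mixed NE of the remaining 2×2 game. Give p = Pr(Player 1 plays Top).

Player 1's strategy Middle is strictly dominated by Bottom: -5 > -7 and -6 > -9. Eliminate Middle.
Player 1's mix must leave Player 2 indifferent between Right and Left.
  Player 2's payoff to Right: p·(-5) + (1−p)·(-2) = -3p - 2
  Player 2's payoff to Left: p·(-3) + (1−p)·(-6) = 3p - 6
  -3p - 2 = 3p - 6  ⇒  -6p = -4  ⇒  p = 2/3.

p = 2/3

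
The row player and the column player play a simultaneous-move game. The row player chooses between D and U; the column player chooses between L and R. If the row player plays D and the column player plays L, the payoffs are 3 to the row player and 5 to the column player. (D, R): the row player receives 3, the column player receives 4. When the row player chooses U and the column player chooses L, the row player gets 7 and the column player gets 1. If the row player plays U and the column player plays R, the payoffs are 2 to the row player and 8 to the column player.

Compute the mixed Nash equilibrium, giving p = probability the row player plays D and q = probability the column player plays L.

In a mixed equilibrium the column player is indifferent between L and R; this condition fixes p.
  the column player's expected payoff from L: p·5 + (1−p)·1 = 4p + 1
  the column player's expected payoff from R: p·4 + (1−p)·8 = -4p + 8
  4p + 1 = -4p + 8  ⇒  8p = 7  ⇒  p = 7/8.
For the row player to be willing to mix, the row player must be indifferent between D and U, which pins down the column player's mix.
  the row player's payoff to D: q·3 + (1−q)·3 = 3
  the row player's payoff to U: q·7 + (1−q)·2 = 5q + 2
  3 = 5q + 2  ⇒  -5q = -1  ⇒  q = 1/5.

p = 7/8, q = 1/5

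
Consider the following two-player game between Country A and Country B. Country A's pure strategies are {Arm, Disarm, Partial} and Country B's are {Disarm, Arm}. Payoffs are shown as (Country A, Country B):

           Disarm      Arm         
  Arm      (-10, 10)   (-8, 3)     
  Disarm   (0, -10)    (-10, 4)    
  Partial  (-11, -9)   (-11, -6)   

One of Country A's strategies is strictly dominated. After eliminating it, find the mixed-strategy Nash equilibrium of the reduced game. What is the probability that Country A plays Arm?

p = 2/3

Country A's strategy Partial is strictly dominated by Arm: -10 > -11 and -8 > -11. Eliminate Partial.
Set Country B's expected payoff from Disarm equal to that from Arm:
  Country B's payoff to Disarm: p·10 + (1−p)·(-10) = 20p - 10
  Country B's payoff to Arm: p·3 + (1−p)·4 = -p + 4
  20p - 10 = -p + 4  ⇒  21p = 14  ⇒  p = 2/3.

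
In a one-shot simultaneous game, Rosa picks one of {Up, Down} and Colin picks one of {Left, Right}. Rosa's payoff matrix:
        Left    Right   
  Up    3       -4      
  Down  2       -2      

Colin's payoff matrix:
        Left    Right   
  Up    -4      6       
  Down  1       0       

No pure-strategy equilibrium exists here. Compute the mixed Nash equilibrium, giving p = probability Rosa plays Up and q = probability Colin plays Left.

p = 1/11, q = 2/3

In a mixed equilibrium Colin is indifferent between Left and Right; this condition fixes p.
  Colin's payoff from Left: p·(-4) + (1−p)·1 = -5p + 1
  Colin's payoff from Right: p·6 + (1−p)·0 = 6p
  -5p + 1 = 6p  ⇒  -11p = -1  ⇒  p = 1/11.
For Rosa to be willing to mix, Rosa must be indifferent between Up and Down, which pins down Colin's mix.
  Rosa's expected payoff from Up: q·3 + (1−q)·(-4) = 7q - 4
  Rosa's expected payoff from Down: q·2 + (1−q)·(-2) = 4q - 2
  7q - 4 = 4q - 2  ⇒  3q = 2  ⇒  q = 2/3.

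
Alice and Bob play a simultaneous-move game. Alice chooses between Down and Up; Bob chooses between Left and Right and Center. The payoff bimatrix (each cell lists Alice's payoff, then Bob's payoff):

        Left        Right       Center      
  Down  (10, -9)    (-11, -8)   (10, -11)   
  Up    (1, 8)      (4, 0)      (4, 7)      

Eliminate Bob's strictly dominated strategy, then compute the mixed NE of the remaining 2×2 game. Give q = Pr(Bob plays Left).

q = 5/8

Bob's strategy Center is strictly dominated by Left: -9 > -11 and 8 > 7. Eliminate Center.
For Alice to be willing to mix, Alice must be indifferent between Down and Up, which pins down Bob's mix.
  Alice's payoff to Down: q·10 + (1−q)·(-11) = 21q - 11
  Alice's payoff to Up: q·1 + (1−q)·4 = -3q + 4
  21q - 11 = -3q + 4  ⇒  24q = 15  ⇒  q = 5/8.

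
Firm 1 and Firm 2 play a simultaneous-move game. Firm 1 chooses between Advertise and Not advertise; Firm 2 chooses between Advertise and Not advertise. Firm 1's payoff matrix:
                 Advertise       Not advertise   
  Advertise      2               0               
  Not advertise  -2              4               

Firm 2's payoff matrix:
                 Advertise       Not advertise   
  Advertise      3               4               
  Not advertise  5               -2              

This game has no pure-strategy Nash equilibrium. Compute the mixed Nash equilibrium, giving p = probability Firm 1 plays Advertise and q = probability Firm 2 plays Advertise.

In a mixed equilibrium Firm 2 is indifferent between Advertise and Not advertise; this condition fixes p.
  Firm 2's payoff from Advertise: p·3 + (1−p)·5 = -2p + 5
  Firm 2's payoff from Not advertise: p·4 + (1−p)·(-2) = 6p - 2
  -2p + 5 = 6p - 2  ⇒  -8p = -7  ⇒  p = 7/8.
Set Firm 1's expected payoff from Advertise equal to that from Not advertise:
  Firm 1's payoff from Advertise: q·2 + (1−q)·0 = 2q
  Firm 1's payoff from Not advertise: q·(-2) + (1−q)·4 = -6q + 4
  2q = -6q + 4  ⇒  8q = 4  ⇒  q = 1/2.

p = 7/8, q = 1/2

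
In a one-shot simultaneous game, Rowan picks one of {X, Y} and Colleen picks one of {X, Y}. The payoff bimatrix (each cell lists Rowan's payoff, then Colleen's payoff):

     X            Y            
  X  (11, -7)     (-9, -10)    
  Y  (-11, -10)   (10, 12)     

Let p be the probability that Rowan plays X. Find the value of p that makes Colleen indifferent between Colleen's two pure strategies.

Rowan's mix must leave Colleen indifferent between X and Y.
  Colleen's payoff from X: p·(-7) + (1−p)·(-10) = 3p - 10
  Colleen's payoff from Y: p·(-10) + (1−p)·12 = -22p + 12
  3p - 10 = -22p + 12  ⇒  25p = 22  ⇒  p = 22/25.

p = 22/25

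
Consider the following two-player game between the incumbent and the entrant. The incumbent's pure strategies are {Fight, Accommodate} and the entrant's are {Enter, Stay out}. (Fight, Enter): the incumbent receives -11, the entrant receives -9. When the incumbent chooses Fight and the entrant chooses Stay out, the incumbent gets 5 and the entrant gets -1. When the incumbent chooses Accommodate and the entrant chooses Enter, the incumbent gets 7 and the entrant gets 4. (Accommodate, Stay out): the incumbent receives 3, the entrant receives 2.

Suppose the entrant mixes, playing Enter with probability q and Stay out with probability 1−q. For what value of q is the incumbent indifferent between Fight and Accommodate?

q = 1/10

The entrant's mix must leave the incumbent indifferent between Fight and Accommodate.
  the incumbent's expected payoff from Fight: q·(-11) + (1−q)·5 = -16q + 5
  the incumbent's expected payoff from Accommodate: q·7 + (1−q)·3 = 4q + 3
  -16q + 5 = 4q + 3  ⇒  -20q = -2  ⇒  q = 1/10.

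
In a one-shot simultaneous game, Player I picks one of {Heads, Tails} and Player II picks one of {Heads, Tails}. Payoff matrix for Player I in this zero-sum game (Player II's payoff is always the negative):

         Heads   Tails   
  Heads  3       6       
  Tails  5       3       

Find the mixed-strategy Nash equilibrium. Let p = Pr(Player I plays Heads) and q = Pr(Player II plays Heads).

Player II's indifference between Heads and Tails determines Player I's mixing probability p:
  Player II's expected payoff from Heads: p·(-3) + (1−p)·(-5) = 2p - 5
  Player II's expected payoff from Tails: p·(-6) + (1−p)·(-3) = -3p - 3
  2p - 5 = -3p - 3  ⇒  5p = 2  ⇒  p = 2/5.
Set Player I's expected payoff from Heads equal to that from Tails:
  Player I's expected payoff from Heads: q·3 + (1−q)·6 = -3q + 6
  Player I's expected payoff from Tails: q·5 + (1−q)·3 = 2q + 3
  -3q + 6 = 2q + 3  ⇒  -5q = -3  ⇒  q = 3/5.

p = 2/5, q = 3/5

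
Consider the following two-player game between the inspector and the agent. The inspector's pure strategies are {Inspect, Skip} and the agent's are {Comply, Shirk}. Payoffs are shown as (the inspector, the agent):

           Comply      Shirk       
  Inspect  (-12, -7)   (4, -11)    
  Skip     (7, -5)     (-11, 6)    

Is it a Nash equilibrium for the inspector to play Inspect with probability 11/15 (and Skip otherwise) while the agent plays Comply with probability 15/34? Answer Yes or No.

Yes

Check the agent's indifference given the inspector's mix p = 11/15:
  payoff from Comply = -97/15; payoff from Shirk = -97/15 — equal.
Check the inspector's indifference given the agent's mix q = 15/34:
  payoff from Inspect = -52/17; payoff from Skip = -52/17 — equal.
Both players are indifferent, so neither can profitably deviate.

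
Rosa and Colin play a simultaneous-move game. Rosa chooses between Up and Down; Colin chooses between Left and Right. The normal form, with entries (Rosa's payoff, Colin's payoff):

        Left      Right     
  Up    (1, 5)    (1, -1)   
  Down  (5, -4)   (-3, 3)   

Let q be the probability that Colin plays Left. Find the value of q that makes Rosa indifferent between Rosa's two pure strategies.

Set Rosa's expected payoff from Up equal to that from Down:
  Rosa's expected payoff from Up: q·1 + (1−q)·1 = 1
  Rosa's expected payoff from Down: q·5 + (1−q)·(-3) = 8q - 3
  1 = 8q - 3  ⇒  -8q = -4  ⇒  q = 1/2.

q = 1/2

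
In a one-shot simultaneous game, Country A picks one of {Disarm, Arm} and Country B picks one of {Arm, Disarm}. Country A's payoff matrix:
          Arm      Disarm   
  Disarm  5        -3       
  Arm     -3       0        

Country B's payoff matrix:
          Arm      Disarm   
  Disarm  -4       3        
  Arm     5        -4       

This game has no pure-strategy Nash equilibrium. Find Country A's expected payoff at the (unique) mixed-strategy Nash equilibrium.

-9/11

Country B's mix must leave Country A indifferent between Disarm and Arm.
  Country A's payoff to Disarm: q·5 + (1−q)·(-3) = 8q - 3
  Country A's payoff to Arm: q·(-3) + (1−q)·0 = -3q
  8q - 3 = -3q  ⇒  11q = 3  ⇒  q = 3/11.
At equilibrium Country A is indifferent across rows, so Country A's payoff equals the payoff from Disarm: (3/11)·5 + (8/11)·(-3) = -9/11.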